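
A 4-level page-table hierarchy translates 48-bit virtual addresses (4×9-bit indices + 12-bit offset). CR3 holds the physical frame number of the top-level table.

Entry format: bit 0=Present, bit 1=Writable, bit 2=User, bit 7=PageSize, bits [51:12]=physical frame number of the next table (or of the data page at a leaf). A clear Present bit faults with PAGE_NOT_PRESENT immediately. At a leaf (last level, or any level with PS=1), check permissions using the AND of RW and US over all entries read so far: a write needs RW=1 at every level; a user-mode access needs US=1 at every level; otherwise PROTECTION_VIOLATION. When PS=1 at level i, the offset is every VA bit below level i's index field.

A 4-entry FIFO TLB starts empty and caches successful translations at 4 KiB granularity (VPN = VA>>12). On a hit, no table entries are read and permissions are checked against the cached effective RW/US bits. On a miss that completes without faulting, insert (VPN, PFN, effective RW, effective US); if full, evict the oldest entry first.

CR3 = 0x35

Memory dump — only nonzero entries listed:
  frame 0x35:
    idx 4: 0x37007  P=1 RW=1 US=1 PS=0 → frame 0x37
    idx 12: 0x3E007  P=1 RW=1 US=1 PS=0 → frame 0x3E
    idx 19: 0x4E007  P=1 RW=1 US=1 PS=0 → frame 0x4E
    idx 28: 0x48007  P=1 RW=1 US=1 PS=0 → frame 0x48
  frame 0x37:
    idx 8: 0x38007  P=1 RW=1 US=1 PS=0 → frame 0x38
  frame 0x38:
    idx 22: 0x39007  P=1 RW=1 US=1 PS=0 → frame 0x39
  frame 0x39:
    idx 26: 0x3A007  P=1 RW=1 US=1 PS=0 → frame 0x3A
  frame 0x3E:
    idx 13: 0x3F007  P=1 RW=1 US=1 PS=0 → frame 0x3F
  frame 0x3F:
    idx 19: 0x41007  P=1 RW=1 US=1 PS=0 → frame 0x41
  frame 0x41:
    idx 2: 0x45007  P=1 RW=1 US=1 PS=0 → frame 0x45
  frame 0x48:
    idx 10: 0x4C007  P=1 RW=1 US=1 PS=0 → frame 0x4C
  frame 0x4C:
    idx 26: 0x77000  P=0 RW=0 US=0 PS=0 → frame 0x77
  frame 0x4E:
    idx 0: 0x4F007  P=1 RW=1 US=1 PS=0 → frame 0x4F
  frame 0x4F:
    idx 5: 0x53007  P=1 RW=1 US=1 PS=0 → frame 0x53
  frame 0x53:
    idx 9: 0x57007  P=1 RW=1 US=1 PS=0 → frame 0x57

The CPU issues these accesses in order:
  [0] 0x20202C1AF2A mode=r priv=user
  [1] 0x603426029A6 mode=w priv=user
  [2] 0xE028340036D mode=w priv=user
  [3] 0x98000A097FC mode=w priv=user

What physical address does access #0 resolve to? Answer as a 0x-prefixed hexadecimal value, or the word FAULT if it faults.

Per-access translation:
#0 VA=0x20202C1AF2A (r,user):
  [0] read 0x35 idx=4: raw=0x37007 flags P=1 W=1 U=1 S=0
  [1] read 0x37 idx=8: raw=0x38007 flags P=1 W=1 U=1 S=0
  [2] read 0x38 idx=22: raw=0x39007 flags P=1 W=1 U=1 S=0
  [3] read 0x39 idx=26: raw=0x3A007 flags P=1 W=1 U=1 S=0
  ⇒ phys 0x3AF2A  [4 reads]
#1 VA=0x603426029A6 (w,user):
  [0] read 0x35 idx=12: raw=0x3E007 flags P=1 W=1 U=1 S=0
  [1] read 0x3E idx=13: raw=0x3F007 flags P=1 W=1 U=1 S=0
  [2] read 0x3F idx=19: raw=0x41007 flags P=1 W=1 U=1 S=0
  [3] read 0x41 idx=2: raw=0x45007 flags P=1 W=1 U=1 S=0
  ⇒ phys 0x459A6  [4 reads]
#2 VA=0xE028340036D (w,user):
  [0] read 0x35 idx=28: raw=0x48007 flags P=1 W=1 U=1 S=0
  [1] read 0x48 idx=10: raw=0x4C007 flags P=1 W=1 U=1 S=0
  [2] read 0x4C idx=26: raw=0x77000 flags P=0 W=0 U=0 S=0
  ✗ PAGE_NOT_PRESENT  [3 reads]
#3 VA=0x98000A097FC (w,user):
  [0] read 0x35 idx=19: raw=0x4E007 flags P=1 W=1 U=1 S=0
  [1] read 0x4E idx=0: raw=0x4F007 flags P=1 W=1 U=1 S=0
  [2] read 0x4F idx=5: raw=0x53007 flags P=1 W=1 U=1 S=0
  [3] read 0x53 idx=9: raw=0x57007 flags P=1 W=1 U=1 S=0
  ⇒ phys 0x577FC  [4 reads]

Access #0 PA: 0x3AF2A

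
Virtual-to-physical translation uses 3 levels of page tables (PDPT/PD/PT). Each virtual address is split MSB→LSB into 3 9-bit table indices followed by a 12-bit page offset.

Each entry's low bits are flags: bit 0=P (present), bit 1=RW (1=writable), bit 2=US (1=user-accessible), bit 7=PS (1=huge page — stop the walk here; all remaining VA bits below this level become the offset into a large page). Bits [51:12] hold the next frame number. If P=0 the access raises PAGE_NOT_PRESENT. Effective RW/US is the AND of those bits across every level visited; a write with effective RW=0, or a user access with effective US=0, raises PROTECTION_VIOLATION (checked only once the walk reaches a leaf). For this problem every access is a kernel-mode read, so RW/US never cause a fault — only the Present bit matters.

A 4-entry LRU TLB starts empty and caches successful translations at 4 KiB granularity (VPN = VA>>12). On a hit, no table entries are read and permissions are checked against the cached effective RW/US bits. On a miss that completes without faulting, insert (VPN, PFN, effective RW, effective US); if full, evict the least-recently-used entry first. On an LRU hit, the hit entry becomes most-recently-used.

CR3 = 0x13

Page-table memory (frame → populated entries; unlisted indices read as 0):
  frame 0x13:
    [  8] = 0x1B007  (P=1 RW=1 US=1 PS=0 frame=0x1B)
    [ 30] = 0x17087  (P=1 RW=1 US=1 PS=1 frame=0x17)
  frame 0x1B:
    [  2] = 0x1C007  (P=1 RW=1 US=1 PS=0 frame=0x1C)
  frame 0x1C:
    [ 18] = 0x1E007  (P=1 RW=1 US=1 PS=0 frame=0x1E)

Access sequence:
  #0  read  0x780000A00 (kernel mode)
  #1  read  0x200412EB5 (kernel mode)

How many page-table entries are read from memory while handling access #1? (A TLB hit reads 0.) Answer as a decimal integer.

Walk each access:
#0 VA=0x780000A00 (r,kernel):
  L0: frame=0x13 idx=30 entry=0x17087 [P=1 RW=1 US=1 PS=1]
  ⇒ phys 0x17A00 (huge @L0)  [1 reads]
#1 VA=0x200412EB5 (r,kernel):
  L0: frame=0x13 idx=8 entry=0x1B007 [P=1 RW=1 US=1 PS=0]
  L1: frame=0x1B idx=2 entry=0x1C007 [P=1 RW=1 US=1 PS=0]
  L2: frame=0x1C idx=18 entry=0x1E007 [P=1 RW=1 US=1 PS=0]
  ⇒ phys 0x1EEB5  [3 reads]

Entries read for #1: 3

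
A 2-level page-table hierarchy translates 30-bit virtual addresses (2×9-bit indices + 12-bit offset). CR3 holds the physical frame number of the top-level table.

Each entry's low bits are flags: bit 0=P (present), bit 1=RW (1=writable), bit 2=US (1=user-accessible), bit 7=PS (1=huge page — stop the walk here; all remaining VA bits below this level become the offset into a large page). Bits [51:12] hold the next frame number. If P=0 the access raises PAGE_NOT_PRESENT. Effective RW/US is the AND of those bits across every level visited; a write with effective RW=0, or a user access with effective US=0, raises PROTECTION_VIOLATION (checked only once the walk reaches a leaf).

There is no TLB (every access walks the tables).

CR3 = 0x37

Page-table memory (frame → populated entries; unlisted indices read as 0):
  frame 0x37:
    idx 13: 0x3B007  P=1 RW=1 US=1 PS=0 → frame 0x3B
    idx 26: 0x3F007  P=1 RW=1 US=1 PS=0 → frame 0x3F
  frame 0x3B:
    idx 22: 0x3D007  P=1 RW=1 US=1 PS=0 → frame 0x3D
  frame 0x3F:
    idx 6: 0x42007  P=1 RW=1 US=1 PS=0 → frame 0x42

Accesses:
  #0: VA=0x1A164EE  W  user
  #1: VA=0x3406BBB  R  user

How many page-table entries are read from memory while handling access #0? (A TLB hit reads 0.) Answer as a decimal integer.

Trace:
#0 VA=0x1A164EE (w,user):
  L0: frame=0x37 idx=13 entry=0x3B007 [P=1 RW=1 US=1 PS=0]
  L1: frame=0x3B idx=22 entry=0x3D007 [P=1 RW=1 US=1 PS=0]
  ✓ 0x3D4EE  — 2 lookups
#1 VA=0x3406BBB (r,user):
  L0: frame=0x37 idx=26 entry=0x3F007 [P=1 RW=1 US=1 PS=0]
  L1: frame=0x3F idx=6 entry=0x42007 [P=1 RW=1 US=1 PS=0]
  ✓ 0x42BBB  — 2 lookups

Entries read for #0: 2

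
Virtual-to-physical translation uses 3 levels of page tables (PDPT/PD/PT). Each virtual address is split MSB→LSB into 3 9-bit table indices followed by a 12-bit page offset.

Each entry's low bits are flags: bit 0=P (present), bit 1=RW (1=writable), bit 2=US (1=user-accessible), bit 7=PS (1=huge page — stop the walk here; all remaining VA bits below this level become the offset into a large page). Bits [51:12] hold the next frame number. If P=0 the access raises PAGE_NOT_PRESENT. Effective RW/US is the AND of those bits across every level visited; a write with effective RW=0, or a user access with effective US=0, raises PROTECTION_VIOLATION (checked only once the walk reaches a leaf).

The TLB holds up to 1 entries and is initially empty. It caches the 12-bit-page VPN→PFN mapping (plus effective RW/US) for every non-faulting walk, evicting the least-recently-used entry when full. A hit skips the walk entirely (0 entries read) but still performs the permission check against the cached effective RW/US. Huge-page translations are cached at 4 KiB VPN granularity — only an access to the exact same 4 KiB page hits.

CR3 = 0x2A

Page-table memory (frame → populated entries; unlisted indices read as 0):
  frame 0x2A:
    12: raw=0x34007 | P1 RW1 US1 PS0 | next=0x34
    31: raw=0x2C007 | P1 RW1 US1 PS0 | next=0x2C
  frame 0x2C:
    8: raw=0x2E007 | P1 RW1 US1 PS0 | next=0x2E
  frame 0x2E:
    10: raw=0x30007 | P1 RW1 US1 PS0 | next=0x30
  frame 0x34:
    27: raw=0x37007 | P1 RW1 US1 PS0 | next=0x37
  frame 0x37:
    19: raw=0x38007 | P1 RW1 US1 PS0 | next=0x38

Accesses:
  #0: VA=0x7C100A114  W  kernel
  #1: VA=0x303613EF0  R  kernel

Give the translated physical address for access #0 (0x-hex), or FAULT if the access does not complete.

Per-access translation:
#0 VA=0x7C100A114 (w,kernel):
  [0] read 0x2A idx=31: raw=0x2C007 flags P=1 W=1 U=1 S=0
  [1] read 0x2C idx=8: raw=0x2E007 flags P=1 W=1 U=1 S=0
  [2] read 0x2E idx=10: raw=0x30007 flags P=1 W=1 U=1 S=0
  ✓ 0x30114  — 3 lookups
#1 VA=0x303613EF0 (r,kernel):
  [0] read 0x2A idx=12: raw=0x34007 flags P=1 W=1 U=1 S=0
  [1] read 0x34 idx=27: raw=0x37007 flags P=1 W=1 U=1 S=0
  [2] read 0x37 idx=19: raw=0x38007 flags P=1 W=1 U=1 S=0
  ✓ 0x38EF0  — 3 lookups

Access #0 PA: 0x30114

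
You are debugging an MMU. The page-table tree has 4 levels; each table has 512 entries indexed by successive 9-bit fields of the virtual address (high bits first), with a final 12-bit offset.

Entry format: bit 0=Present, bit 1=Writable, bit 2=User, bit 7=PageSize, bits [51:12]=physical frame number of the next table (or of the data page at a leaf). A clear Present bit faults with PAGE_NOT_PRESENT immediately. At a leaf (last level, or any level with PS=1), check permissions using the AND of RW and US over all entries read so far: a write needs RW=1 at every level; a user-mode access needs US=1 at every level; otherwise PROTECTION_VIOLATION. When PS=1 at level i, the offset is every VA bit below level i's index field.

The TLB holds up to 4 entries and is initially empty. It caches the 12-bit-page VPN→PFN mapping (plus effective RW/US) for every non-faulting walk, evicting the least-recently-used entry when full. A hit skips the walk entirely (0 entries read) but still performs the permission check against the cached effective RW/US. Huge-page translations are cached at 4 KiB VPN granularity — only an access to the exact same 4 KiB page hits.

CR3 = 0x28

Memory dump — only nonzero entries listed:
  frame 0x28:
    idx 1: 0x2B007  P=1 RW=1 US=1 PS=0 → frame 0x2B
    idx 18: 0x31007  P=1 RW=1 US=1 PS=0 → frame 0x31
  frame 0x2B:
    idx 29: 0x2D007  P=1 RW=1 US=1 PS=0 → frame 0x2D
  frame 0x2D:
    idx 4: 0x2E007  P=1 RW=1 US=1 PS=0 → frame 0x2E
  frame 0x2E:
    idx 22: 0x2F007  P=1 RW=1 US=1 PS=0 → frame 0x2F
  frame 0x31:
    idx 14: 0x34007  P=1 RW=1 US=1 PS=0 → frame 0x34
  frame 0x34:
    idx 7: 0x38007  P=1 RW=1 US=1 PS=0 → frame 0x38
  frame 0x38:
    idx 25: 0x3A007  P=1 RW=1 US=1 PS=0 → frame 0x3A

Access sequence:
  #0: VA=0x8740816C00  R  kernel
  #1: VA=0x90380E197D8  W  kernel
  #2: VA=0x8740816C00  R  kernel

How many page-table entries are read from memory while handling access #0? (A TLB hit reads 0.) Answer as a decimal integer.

Walk each access:
#0 VA=0x8740816C00 (r,kernel):
  L0: frame=0x28 idx=1 entry=0x2B007 [P=1 RW=1 US=1 PS=0]
  L1: frame=0x2B idx=29 entry=0x2D007 [P=1 RW=1 US=1 PS=0]
  L2: frame=0x2D idx=4 entry=0x2E007 [P=1 RW=1 US=1 PS=0]
  L3: frame=0x2E idx=22 entry=0x2F007 [P=1 RW=1 US=1 PS=0]
  → PA=0x2FC00  (4 entries read)
#1 VA=0x90380E197D8 (w,kernel):
  L0: frame=0x28 idx=18 entry=0x31007 [P=1 RW=1 US=1 PS=0]
  L1: frame=0x31 idx=14 entry=0x34007 [P=1 RW=1 US=1 PS=0]
  L2: frame=0x34 idx=7 entry=0x38007 [P=1 RW=1 US=1 PS=0]
  L3: frame=0x38 idx=25 entry=0x3A007 [P=1 RW=1 US=1 PS=0]
  → PA=0x3A7D8  (4 entries read)
#2 VA=0x8740816C00 (r,kernel):
  TLB hit vpn=0x8740816 → PA=0x2FC00

Entries read for #0: 4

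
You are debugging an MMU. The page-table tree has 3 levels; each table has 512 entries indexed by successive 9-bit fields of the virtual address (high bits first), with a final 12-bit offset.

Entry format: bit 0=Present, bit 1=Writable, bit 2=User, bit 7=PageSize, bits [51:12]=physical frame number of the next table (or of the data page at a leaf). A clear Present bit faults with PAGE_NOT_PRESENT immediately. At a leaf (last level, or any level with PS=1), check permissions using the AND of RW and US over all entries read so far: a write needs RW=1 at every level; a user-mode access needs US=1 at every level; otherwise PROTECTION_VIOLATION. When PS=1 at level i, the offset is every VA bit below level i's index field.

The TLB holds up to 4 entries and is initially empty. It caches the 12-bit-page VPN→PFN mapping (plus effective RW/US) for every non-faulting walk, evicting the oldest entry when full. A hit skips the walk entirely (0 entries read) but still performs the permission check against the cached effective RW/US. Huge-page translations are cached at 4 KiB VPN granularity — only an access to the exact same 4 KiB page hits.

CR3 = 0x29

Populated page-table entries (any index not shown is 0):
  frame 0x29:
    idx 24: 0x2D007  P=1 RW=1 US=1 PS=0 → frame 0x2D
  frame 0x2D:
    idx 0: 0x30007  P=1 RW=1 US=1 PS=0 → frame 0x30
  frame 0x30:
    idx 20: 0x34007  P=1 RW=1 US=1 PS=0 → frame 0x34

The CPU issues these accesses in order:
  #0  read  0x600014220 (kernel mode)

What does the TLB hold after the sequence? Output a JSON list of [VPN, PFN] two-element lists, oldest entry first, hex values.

Walk each access:
#0 VA=0x600014220 (r,kernel):
  L0 @0x29[24] → 0x2D007  P=1,RW=1,US=1,PS=0
  L1 @0x2D[0] → 0x30007  P=1,RW=1,US=1,PS=0
  L2 @0x30[20] → 0x34007  P=1,RW=1,US=1,PS=0
  ✓ 0x34220  — 3 lookups

TLB: [["0x600014", "0x34"]]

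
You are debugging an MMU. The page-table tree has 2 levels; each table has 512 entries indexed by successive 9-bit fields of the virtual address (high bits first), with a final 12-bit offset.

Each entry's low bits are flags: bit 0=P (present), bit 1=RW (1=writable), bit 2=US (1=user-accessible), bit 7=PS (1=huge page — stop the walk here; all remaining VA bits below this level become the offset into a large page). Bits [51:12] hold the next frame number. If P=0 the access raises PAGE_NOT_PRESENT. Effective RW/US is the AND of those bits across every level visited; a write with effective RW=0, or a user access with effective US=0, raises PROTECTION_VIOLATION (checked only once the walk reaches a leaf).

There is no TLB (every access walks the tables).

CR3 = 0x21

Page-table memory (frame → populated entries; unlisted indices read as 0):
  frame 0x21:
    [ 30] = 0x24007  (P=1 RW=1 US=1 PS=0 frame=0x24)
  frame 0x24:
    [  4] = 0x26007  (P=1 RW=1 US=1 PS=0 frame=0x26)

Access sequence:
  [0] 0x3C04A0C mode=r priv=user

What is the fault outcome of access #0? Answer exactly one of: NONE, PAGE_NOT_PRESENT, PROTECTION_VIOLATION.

Walk each access:
#0 VA=0x3C04A0C (r,user):
  [0] read 0x21 idx=30: raw=0x24007 flags P=1 W=1 U=1 S=0
  [1] read 0x24 idx=4: raw=0x26007 flags P=1 W=1 U=1 S=0
  ✓ 0x26A0C  — 2 lookups

Access #0 fault: NONE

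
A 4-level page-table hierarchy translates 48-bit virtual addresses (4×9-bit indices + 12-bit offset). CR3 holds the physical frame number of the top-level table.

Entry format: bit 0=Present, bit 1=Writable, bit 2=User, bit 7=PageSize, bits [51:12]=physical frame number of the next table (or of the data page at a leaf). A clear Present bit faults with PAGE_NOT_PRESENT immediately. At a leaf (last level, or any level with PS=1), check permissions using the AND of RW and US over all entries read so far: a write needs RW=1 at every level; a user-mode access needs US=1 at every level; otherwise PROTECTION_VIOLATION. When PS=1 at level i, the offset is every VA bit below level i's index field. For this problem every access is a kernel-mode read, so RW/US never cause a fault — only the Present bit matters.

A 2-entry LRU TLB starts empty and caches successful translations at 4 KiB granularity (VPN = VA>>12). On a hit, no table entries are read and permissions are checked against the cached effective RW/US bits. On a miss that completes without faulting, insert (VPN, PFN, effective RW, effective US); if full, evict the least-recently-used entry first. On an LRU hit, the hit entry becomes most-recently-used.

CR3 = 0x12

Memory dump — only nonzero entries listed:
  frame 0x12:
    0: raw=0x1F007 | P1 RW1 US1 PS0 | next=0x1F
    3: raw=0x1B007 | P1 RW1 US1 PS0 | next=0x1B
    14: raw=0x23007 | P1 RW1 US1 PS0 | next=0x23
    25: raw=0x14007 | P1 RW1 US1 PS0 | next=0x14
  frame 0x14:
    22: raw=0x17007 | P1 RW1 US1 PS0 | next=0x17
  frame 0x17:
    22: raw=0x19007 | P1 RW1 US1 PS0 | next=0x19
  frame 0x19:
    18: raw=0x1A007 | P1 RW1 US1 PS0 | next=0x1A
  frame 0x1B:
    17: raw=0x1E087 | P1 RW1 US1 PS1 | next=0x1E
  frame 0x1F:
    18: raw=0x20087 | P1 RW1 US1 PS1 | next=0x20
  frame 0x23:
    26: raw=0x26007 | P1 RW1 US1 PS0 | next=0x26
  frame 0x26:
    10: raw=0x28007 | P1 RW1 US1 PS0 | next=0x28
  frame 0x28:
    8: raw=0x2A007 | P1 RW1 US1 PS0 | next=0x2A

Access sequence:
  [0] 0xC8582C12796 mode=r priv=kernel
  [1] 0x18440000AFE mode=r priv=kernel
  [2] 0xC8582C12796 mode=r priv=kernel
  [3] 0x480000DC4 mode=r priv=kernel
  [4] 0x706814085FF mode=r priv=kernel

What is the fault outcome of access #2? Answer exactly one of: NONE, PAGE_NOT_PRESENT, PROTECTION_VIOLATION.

Per-access translation:
#0 VA=0xC8582C12796 (r,kernel):
  L0 @0x12[25] → 0x14007  P=1,RW=1,US=1,PS=0
  L1 @0x14[22] → 0x17007  P=1,RW=1,US=1,PS=0
  L2 @0x17[22] → 0x19007  P=1,RW=1,US=1,PS=0
  L3 @0x19[18] → 0x1A007  P=1,RW=1,US=1,PS=0
  ✓ 0x1A796  — 4 lookups
#1 VA=0x18440000AFE (r,kernel):
  L0 @0x12[3] → 0x1B007  P=1,RW=1,US=1,PS=0
  L1 @0x1B[17] → 0x1E087  P=1,RW=1,US=1,PS=1
  ✓ 0x1EAFE (huge @L1)  — 2 lookups
#2 VA=0xC8582C12796 (r,kernel):
  TLB hit vpn=0xC8582C12 → PA=0x1A796
#3 VA=0x480000DC4 (r,kernel):
  L0 @0x12[0] → 0x1F007  P=1,RW=1,US=1,PS=0
  L1 @0x1F[18] → 0x20087  P=1,RW=1,US=1,PS=1
  ✓ 0x20DC4 (huge @L1)  — 2 lookups
#4 VA=0x706814085FF (r,kernel):
  L0 @0x12[14] → 0x23007  P=1,RW=1,US=1,PS=0
  L1 @0x23[26] → 0x26007  P=1,RW=1,US=1,PS=0
  L2 @0x26[10] → 0x28007  P=1,RW=1,US=1,PS=0
  L3 @0x28[8] → 0x2A007  P=1,RW=1,US=1,PS=0
  ✓ 0x2A5FF  — 4 lookups

Access #2 fault: NONE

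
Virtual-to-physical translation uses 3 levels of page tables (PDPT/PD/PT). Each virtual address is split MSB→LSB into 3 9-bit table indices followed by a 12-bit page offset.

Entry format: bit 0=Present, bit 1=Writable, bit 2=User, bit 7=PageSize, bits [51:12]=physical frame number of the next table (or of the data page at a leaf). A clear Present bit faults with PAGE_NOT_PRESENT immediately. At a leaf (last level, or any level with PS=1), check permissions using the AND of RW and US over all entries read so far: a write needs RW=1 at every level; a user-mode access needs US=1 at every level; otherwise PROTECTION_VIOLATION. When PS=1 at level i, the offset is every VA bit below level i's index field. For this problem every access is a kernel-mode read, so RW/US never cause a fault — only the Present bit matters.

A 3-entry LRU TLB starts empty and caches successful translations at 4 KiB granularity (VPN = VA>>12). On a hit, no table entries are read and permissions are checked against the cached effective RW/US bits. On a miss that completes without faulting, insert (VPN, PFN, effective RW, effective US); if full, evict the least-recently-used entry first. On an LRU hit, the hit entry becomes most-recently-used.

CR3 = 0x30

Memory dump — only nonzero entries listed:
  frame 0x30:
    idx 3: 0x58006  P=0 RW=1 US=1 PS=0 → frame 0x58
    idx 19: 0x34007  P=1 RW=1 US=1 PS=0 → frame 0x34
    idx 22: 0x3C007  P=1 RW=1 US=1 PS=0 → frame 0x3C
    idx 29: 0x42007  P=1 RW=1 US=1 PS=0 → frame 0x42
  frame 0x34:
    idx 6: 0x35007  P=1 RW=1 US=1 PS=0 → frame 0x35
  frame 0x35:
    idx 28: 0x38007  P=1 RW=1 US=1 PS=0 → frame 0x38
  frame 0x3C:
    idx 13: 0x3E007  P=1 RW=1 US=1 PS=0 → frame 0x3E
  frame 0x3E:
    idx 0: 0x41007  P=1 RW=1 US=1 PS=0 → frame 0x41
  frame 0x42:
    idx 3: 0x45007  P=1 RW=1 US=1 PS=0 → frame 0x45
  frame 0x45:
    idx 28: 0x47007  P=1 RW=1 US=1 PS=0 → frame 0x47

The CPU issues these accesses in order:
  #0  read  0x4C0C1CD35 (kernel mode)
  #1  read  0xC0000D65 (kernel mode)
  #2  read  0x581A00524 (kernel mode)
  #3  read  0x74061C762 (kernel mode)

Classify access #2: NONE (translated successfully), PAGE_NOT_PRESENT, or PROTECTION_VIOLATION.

Walk each access:
#0 VA=0x4C0C1CD35 (r,kernel):
  [0] read 0x30 idx=19: raw=0x34007 flags P=1 W=1 U=1 S=0
  [1] read 0x34 idx=6: raw=0x35007 flags P=1 W=1 U=1 S=0
  [2] read 0x35 idx=28: raw=0x38007 flags P=1 W=1 U=1 S=0
  → PA=0x38D35  (3 entries read)
#1 VA=0xC0000D65 (r,kernel):
  [0] read 0x30 idx=3: raw=0x58006 flags P=0 W=1 U=1 S=0
  ✗ PAGE_NOT_PRESENT  [1 reads]
#2 VA=0x581A00524 (r,kernel):
  [0] read 0x30 idx=22: raw=0x3C007 flags P=1 W=1 U=1 S=0
  [1] read 0x3C idx=13: raw=0x3E007 flags P=1 W=1 U=1 S=0
  [2] read 0x3E idx=0: raw=0x41007 flags P=1 W=1 U=1 S=0
  → PA=0x41524  (3 entries read)
#3 VA=0x74061C762 (r,kernel):
  [0] read 0x30 idx=29: raw=0x42007 flags P=1 W=1 U=1 S=0
  [1] read 0x42 idx=3: raw=0x45007 flags P=1 W=1 U=1 S=0
  [2] read 0x45 idx=28: raw=0x47007 flags P=1 W=1 U=1 S=0
  → PA=0x47762  (3 entries read)

Access #2 fault: NONE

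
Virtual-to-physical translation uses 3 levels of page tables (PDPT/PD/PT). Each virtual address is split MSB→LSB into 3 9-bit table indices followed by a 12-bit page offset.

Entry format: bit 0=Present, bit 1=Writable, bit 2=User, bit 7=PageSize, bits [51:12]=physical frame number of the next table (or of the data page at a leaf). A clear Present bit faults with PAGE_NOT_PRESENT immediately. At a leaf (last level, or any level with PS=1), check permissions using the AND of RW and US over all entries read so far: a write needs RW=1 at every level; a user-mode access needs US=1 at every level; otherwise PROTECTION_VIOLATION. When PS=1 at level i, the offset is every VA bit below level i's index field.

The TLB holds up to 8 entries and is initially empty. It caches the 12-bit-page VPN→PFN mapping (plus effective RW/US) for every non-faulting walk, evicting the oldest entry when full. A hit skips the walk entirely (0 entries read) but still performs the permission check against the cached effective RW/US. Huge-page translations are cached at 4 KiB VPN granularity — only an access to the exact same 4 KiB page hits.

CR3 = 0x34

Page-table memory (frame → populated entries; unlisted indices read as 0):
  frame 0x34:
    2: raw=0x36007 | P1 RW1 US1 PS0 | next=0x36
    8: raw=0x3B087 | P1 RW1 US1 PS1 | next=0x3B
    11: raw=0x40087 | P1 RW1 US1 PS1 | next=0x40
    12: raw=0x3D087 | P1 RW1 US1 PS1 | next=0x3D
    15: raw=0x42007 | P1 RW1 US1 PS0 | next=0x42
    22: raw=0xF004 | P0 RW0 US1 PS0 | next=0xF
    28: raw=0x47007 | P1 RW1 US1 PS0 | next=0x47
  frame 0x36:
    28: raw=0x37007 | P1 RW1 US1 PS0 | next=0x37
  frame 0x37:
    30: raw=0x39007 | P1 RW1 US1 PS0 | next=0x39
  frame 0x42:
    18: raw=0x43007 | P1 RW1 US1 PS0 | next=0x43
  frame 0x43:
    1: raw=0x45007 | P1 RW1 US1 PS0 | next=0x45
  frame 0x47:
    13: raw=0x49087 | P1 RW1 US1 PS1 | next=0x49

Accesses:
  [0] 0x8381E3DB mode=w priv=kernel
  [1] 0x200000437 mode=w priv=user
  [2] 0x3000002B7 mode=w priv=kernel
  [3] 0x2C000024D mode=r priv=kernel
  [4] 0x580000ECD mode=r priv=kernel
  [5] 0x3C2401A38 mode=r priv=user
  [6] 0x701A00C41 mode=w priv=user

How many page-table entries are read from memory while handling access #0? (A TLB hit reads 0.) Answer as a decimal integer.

Per-access translation:
#0 VA=0x8381E3DB (w,kernel):
  lvl0: tbl 0x34, slot 2 ⇒ 0x36007 (P1/RW1/US1/PS0)
  lvl1: tbl 0x36, slot 28 ⇒ 0x37007 (P1/RW1/US1/PS0)
  lvl2: tbl 0x37, slot 30 ⇒ 0x39007 (P1/RW1/US1/PS0)
  ✓ 0x393DB  — 3 lookups
#1 VA=0x200000437 (w,user):
  lvl0: tbl 0x34, slot 8 ⇒ 0x3B087 (P1/RW1/US1/PS1)
  ✓ 0x3B437 (huge @L0)  — 1 lookups
#2 VA=0x3000002B7 (w,kernel):
  lvl0: tbl 0x34, slot 12 ⇒ 0x3D087 (P1/RW1/US1/PS1)
  ✓ 0x3D2B7 (huge @L0)  — 1 lookups
#3 VA=0x2C000024D (r,kernel):
  lvl0: tbl 0x34, slot 11 ⇒ 0x40087 (P1/RW1/US1/PS1)
  ✓ 0x4024D (huge @L0)  — 1 lookups
#4 VA=0x580000ECD (r,kernel):
  lvl0: tbl 0x34, slot 22 ⇒ 0xF004 (P0/RW0/US1/PS0)
  → PAGE_NOT_PRESENT  (1 entries read)
#5 VA=0x3C2401A38 (r,user):
  lvl0: tbl 0x34, slot 15 ⇒ 0x42007 (P1/RW1/US1/PS0)
  lvl1: tbl 0x42, slot 18 ⇒ 0x43007 (P1/RW1/US1/PS0)
  lvl2: tbl 0x43, slot 1 ⇒ 0x45007 (P1/RW1/US1/PS0)
  ✓ 0x45A38  — 3 lookups
#6 VA=0x701A00C41 (w,user):
  lvl0: tbl 0x34, slot 28 ⇒ 0x47007 (P1/RW1/US1/PS0)
  lvl1: tbl 0x47, slot 13 ⇒ 0x49087 (P1/RW1/US1/PS1)
  ✓ 0x49C41 (huge @L1)  — 2 lookups

Entries read for #0: 3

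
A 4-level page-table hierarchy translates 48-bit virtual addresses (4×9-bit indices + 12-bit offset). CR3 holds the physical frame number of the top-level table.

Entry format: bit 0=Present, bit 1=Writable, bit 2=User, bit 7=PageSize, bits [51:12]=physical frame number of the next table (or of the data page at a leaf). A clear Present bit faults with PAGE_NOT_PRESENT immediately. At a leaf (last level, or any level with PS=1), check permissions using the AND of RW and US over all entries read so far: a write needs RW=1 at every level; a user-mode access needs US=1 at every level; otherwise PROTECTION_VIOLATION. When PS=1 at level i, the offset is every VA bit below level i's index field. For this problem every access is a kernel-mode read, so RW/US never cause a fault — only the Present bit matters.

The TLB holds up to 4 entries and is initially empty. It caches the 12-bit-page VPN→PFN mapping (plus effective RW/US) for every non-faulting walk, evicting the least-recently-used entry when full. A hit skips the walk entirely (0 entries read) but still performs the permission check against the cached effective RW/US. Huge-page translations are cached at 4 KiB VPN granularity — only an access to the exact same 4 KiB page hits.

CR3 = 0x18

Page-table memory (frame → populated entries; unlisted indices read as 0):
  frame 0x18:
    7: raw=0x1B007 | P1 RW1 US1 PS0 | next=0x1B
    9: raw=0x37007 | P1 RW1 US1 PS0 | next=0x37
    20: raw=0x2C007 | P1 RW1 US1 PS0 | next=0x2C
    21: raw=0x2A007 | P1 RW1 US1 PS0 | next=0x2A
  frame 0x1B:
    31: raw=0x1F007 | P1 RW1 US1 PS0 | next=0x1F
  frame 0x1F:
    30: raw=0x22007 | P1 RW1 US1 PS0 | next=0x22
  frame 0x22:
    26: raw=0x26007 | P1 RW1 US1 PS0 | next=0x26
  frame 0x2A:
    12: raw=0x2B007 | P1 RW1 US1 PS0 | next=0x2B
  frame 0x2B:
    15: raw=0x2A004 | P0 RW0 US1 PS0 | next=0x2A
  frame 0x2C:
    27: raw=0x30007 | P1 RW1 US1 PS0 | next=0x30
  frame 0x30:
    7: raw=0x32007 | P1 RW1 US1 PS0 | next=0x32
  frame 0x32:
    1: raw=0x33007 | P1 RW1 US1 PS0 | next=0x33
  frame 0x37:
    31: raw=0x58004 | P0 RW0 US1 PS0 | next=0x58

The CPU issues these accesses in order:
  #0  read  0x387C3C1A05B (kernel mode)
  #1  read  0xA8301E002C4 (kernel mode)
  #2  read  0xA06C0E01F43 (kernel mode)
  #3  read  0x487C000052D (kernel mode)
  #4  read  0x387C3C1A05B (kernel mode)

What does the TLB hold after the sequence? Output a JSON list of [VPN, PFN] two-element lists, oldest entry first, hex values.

Trace:
#0 VA=0x387C3C1A05B (r,kernel):
  L0: frame=0x18 idx=7 entry=0x1B007 [P=1 RW=1 US=1 PS=0]
  L1: frame=0x1B idx=31 entry=0x1F007 [P=1 RW=1 US=1 PS=0]
  L2: frame=0x1F idx=30 entry=0x22007 [P=1 RW=1 US=1 PS=0]
  L3: frame=0x22 idx=26 entry=0x26007 [P=1 RW=1 US=1 PS=0]
  → PA=0x2605B  (4 entries read)
#1 VA=0xA8301E002C4 (r,kernel):
  L0: frame=0x18 idx=21 entry=0x2A007 [P=1 RW=1 US=1 PS=0]
  L1: frame=0x2A idx=12 entry=0x2B007 [P=1 RW=1 US=1 PS=0]
  L2: frame=0x2B idx=15 entry=0x2A004 [P=0 RW=0 US=1 PS=0]
  → PAGE_NOT_PRESENT  (3 entries read)
#2 VA=0xA06C0E01F43 (r,kernel):
  L0: frame=0x18 idx=20 entry=0x2C007 [P=1 RW=1 US=1 PS=0]
  L1: frame=0x2C idx=27 entry=0x30007 [P=1 RW=1 US=1 PS=0]
  L2: frame=0x30 idx=7 entry=0x32007 [P=1 RW=1 US=1 PS=0]
  L3: frame=0x32 idx=1 entry=0x33007 [P=1 RW=1 US=1 PS=0]
  → PA=0x33F43  (4 entries read)
#3 VA=0x487C000052D (r,kernel):
  L0: frame=0x18 idx=9 entry=0x37007 [P=1 RW=1 US=1 PS=0]
  L1: frame=0x37 idx=31 entry=0x58004 [P=0 RW=0 US=1 PS=0]
  → PAGE_NOT_PRESENT  (2 entries read)
#4 VA=0x387C3C1A05B (r,kernel):
  TLB hit vpn=0x387C3C1A → PA=0x2605B

TLB: [["0xA06C0E01", "0x33"], ["0x387C3C1A", "0x26"]]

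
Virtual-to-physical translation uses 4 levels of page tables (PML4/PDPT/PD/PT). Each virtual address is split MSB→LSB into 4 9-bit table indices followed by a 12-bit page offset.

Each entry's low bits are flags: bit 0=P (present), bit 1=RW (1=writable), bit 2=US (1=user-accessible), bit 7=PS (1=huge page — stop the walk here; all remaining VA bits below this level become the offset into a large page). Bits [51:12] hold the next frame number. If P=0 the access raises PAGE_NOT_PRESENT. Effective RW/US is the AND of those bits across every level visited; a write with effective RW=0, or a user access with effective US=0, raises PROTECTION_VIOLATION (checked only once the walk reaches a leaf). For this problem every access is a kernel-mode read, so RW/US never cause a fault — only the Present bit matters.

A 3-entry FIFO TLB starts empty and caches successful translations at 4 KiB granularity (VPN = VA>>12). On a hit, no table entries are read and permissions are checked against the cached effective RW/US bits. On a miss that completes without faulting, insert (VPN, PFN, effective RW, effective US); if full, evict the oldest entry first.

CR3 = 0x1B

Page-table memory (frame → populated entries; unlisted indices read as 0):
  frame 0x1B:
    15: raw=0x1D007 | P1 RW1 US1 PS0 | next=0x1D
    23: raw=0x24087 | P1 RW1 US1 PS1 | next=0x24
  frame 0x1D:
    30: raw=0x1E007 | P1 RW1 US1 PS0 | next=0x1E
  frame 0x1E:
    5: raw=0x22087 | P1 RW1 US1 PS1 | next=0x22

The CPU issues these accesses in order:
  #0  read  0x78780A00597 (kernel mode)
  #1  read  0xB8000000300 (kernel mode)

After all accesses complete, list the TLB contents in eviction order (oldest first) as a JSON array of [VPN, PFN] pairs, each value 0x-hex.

Per-access translation:
#0 VA=0x78780A00597 (r,kernel):
  L0 @0x1B[15] → 0x1D007  P=1,RW=1,US=1,PS=0
  L1 @0x1D[30] → 0x1E007  P=1,RW=1,US=1,PS=0
  L2 @0x1E[5] → 0x22087  P=1,RW=1,US=1,PS=1
  ⇒ phys 0x22597 (huge @L2)  [3 reads]
#1 VA=0xB8000000300 (r,kernel):
  L0 @0x1B[23] → 0x24087  P=1,RW=1,US=1,PS=1
  ⇒ phys 0x24300 (huge @L0)  [1 reads]

TLB: [["0x78780A00", "0x22"], ["0xB8000000", "0x24"]]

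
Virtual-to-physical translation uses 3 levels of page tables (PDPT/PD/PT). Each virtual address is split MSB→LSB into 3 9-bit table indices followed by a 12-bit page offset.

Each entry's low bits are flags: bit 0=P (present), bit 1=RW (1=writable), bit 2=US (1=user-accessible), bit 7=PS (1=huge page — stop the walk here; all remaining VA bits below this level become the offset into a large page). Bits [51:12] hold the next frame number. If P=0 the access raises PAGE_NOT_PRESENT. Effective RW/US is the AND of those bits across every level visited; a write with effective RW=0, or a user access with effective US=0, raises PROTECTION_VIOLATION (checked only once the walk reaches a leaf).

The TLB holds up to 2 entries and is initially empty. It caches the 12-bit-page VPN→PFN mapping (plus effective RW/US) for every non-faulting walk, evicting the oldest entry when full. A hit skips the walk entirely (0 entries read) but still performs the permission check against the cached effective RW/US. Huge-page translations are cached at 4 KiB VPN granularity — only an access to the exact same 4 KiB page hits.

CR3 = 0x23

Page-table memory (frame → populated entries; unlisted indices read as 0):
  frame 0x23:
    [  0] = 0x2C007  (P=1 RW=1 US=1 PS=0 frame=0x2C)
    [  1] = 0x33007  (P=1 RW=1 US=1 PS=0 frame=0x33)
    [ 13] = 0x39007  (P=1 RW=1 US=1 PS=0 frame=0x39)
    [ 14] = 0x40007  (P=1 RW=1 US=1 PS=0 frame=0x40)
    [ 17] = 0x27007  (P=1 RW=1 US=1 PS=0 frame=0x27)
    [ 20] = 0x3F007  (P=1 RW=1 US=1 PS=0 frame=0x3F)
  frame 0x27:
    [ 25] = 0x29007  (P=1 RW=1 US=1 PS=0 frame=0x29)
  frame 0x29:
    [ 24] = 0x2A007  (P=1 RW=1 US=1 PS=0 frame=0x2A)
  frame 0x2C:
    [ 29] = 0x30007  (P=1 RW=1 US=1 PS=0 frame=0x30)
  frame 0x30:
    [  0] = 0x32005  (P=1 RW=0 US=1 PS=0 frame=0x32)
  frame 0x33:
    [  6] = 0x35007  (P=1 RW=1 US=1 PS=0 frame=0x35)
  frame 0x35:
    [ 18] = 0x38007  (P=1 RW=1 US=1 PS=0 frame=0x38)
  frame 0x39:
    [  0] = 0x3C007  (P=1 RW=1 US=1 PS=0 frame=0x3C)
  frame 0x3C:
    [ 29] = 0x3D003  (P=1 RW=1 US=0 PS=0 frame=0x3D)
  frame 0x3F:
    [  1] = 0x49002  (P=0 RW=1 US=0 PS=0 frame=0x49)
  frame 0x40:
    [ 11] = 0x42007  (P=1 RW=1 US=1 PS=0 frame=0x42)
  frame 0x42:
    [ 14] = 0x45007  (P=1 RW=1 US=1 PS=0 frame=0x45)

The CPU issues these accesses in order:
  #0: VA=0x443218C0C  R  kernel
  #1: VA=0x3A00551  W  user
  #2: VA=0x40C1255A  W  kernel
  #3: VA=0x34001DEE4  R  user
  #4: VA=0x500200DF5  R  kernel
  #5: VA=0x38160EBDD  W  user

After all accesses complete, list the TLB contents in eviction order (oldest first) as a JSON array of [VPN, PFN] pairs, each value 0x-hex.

Walk each access:
#0 VA=0x443218C0C (r,kernel):
  [0] read 0x23 idx=17: raw=0x27007 flags P=1 W=1 U=1 S=0
  [1] read 0x27 idx=25: raw=0x29007 flags P=1 W=1 U=1 S=0
  [2] read 0x29 idx=24: raw=0x2A007 flags P=1 W=1 U=1 S=0
  ✓ 0x2AC0C  — 3 lookups
#1 VA=0x3A00551 (w,user):
  [0] read 0x23 idx=0: raw=0x2C007 flags P=1 W=1 U=1 S=0
  [1] read 0x2C idx=29: raw=0x30007 flags P=1 W=1 U=1 S=0
  [2] read 0x30 idx=0: raw=0x32005 flags P=1 W=0 U=1 S=0
  ⇒ fault: PROTECTION_VIOLATION  — 3 lookups
#2 VA=0x40C1255A (w,kernel):
  [0] read 0x23 idx=1: raw=0x33007 flags P=1 W=1 U=1 S=0
  [1] read 0x33 idx=6: raw=0x35007 flags P=1 W=1 U=1 S=0
  [2] read 0x35 idx=18: raw=0x38007 flags P=1 W=1 U=1 S=0
  ✓ 0x3855A  — 3 lookups
#3 VA=0x34001DEE4 (r,user):
  [0] read 0x23 idx=13: raw=0x39007 flags P=1 W=1 U=1 S=0
  [1] read 0x39 idx=0: raw=0x3C007 flags P=1 W=1 U=1 S=0
  [2] read 0x3C idx=29: raw=0x3D003 flags P=1 W=1 U=0 S=0
  ⇒ fault: PROTECTION_VIOLATION  — 3 lookups
#4 VA=0x500200DF5 (r,kernel):
  [0] read 0x23 idx=20: raw=0x3F007 flags P=1 W=1 U=1 S=0
  [1] read 0x3F idx=1: raw=0x49002 flags P=0 W=1 U=0 S=0
  ⇒ fault: PAGE_NOT_PRESENT  — 2 lookups
#5 VA=0x38160EBDD (w,user):
  [0] read 0x23 idx=14: raw=0x40007 flags P=1 W=1 U=1 S=0
  [1] read 0x40 idx=11: raw=0x42007 flags P=1 W=1 U=1 S=0
  [2] read 0x42 idx=14: raw=0x45007 flags P=1 W=1 U=1 S=0
  ✓ 0x45BDD  — 3 lookups

TLB: [["0x40C12", "0x38"], ["0x38160E", "0x45"]]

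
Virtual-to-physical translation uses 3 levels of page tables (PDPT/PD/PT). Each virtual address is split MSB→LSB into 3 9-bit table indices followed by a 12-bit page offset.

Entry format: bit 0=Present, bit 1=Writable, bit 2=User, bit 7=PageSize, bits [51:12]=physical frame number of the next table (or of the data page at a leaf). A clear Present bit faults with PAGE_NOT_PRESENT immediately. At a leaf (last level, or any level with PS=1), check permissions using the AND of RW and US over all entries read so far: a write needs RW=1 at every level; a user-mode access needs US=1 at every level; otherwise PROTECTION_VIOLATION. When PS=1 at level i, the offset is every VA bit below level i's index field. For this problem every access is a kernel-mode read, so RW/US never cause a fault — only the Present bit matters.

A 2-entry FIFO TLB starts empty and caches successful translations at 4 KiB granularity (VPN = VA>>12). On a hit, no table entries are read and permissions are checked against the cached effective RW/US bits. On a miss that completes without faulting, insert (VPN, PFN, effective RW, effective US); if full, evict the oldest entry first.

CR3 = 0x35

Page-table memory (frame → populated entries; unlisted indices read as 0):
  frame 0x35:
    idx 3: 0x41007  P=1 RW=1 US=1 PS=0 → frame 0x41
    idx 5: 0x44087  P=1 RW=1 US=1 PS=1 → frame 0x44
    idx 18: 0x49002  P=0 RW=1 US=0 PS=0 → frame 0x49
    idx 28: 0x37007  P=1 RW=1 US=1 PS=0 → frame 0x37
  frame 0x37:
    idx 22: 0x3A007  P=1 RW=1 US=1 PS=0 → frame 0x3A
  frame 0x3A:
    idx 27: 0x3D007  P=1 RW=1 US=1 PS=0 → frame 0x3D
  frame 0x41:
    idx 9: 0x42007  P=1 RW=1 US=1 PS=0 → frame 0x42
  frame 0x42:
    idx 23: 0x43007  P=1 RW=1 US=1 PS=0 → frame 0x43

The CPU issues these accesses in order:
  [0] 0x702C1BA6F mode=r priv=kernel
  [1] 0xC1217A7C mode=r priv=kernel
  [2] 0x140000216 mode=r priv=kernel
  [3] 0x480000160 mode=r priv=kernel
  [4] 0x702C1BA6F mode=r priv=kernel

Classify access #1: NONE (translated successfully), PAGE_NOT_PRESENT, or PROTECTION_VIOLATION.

Walk each access:
#0 VA=0x702C1BA6F (r,kernel):
  lvl0: tbl 0x35, slot 28 ⇒ 0x37007 (P1/RW1/US1/PS0)
  lvl1: tbl 0x37, slot 22 ⇒ 0x3A007 (P1/RW1/US1/PS0)
  lvl2: tbl 0x3A, slot 27 ⇒ 0x3D007 (P1/RW1/US1/PS0)
  ⇒ phys 0x3DA6F  [3 reads]
#1 VA=0xC1217A7C (r,kernel):
  lvl0: tbl 0x35, slot 3 ⇒ 0x41007 (P1/RW1/US1/PS0)
  lvl1: tbl 0x41, slot 9 ⇒ 0x42007 (P1/RW1/US1/PS0)
  lvl2: tbl 0x42, slot 23 ⇒ 0x43007 (P1/RW1/US1/PS0)
  ⇒ phys 0x43A7C  [3 reads]
#2 VA=0x140000216 (r,kernel):
  lvl0: tbl 0x35, slot 5 ⇒ 0x44087 (P1/RW1/US1/PS1)
  ⇒ phys 0x44216 (huge @L0)  [1 reads]
#3 VA=0x480000160 (r,kernel):
  lvl0: tbl 0x35, slot 18 ⇒ 0x49002 (P0/RW1/US0/PS0)
  ⇒ fault: PAGE_NOT_PRESENT  — 1 lookups
#4 VA=0x702C1BA6F (r,kernel):
  lvl0: tbl 0x35, slot 28 ⇒ 0x37007 (P1/RW1/US1/PS0)
  lvl1: tbl 0x37, slot 22 ⇒ 0x3A007 (P1/RW1/US1/PS0)
  lvl2: tbl 0x3A, slot 27 ⇒ 0x3D007 (P1/RW1/US1/PS0)
  ⇒ phys 0x3DA6F  [3 reads]

Access #1 fault: NONE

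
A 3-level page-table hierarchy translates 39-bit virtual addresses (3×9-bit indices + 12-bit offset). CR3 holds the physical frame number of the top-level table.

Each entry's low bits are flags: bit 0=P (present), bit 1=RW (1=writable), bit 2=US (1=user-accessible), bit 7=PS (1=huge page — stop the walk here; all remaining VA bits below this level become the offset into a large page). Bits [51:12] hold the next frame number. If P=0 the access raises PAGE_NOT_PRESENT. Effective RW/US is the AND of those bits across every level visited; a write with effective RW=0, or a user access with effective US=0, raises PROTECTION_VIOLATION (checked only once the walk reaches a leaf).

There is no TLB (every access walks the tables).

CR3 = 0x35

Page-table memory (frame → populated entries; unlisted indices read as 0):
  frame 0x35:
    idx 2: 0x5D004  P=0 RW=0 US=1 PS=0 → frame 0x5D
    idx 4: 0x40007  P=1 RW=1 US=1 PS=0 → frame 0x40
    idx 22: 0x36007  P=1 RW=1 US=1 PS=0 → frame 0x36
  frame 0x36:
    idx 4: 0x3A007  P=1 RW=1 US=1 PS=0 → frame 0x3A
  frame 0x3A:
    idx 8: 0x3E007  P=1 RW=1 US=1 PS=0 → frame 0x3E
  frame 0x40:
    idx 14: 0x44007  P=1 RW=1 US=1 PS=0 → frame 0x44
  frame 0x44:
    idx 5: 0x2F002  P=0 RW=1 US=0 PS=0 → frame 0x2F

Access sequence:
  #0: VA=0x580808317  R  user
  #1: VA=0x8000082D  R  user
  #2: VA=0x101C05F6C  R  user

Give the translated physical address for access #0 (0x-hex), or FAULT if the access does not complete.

Walk each access:
#0 VA=0x580808317 (r,user):
  lvl0: tbl 0x35, slot 22 ⇒ 0x36007 (P1/RW1/US1/PS0)
  lvl1: tbl 0x36, slot 4 ⇒ 0x3A007 (P1/RW1/US1/PS0)
  lvl2: tbl 0x3A, slot 8 ⇒ 0x3E007 (P1/RW1/US1/PS0)
  → PA=0x3E317  (3 entries read)
#1 VA=0x8000082D (r,user):
  lvl0: tbl 0x35, slot 2 ⇒ 0x5D004 (P0/RW0/US1/PS0)
  ✗ PAGE_NOT_PRESENT  [1 reads]
#2 VA=0x101C05F6C (r,user):
  lvl0: tbl 0x35, slot 4 ⇒ 0x40007 (P1/RW1/US1/PS0)
  lvl1: tbl 0x40, slot 14 ⇒ 0x44007 (P1/RW1/US1/PS0)
  lvl2: tbl 0x44, slot 5 ⇒ 0x2F002 (P0/RW1/US0/PS0)
  ✗ PAGE_NOT_PRESENT  [3 reads]

Access #0 PA: 0x3E317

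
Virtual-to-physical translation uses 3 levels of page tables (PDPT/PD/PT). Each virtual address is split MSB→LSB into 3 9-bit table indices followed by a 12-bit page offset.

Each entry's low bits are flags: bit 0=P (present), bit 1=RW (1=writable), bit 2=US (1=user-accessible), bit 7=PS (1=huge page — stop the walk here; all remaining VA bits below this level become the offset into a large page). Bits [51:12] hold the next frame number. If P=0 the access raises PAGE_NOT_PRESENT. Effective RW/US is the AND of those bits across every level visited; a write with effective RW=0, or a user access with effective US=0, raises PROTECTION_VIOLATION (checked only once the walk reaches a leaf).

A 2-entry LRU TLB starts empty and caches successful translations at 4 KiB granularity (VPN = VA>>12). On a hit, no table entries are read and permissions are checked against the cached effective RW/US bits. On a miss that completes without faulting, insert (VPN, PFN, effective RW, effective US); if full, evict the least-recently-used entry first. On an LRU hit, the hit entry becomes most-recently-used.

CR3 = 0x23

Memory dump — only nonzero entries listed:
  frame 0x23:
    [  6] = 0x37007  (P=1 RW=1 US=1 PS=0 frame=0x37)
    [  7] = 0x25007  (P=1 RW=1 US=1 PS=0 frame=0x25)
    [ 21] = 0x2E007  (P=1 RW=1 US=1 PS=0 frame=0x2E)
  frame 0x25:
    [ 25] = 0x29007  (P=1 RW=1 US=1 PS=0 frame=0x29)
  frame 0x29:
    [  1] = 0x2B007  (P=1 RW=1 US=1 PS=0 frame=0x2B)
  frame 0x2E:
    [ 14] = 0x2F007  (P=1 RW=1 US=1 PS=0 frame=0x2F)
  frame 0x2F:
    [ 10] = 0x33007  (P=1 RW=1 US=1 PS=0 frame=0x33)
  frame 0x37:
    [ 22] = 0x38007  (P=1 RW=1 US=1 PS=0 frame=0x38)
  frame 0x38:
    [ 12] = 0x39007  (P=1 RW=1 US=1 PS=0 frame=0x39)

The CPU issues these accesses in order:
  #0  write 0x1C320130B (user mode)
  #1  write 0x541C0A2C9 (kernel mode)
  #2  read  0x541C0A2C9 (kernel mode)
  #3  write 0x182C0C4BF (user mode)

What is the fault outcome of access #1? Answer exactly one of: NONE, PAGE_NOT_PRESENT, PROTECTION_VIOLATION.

Walk each access:
#0 VA=0x1C320130B (w,user):
  lvl0: tbl 0x23, slot 7 ⇒ 0x25007 (P1/RW1/US1/PS0)
  lvl1: tbl 0x25, slot 25 ⇒ 0x29007 (P1/RW1/US1/PS0)
  lvl2: tbl 0x29, slot 1 ⇒ 0x2B007 (P1/RW1/US1/PS0)
  → PA=0x2B30B  (3 entries read)
#1 VA=0x541C0A2C9 (w,kernel):
  lvl0: tbl 0x23, slot 21 ⇒ 0x2E007 (P1/RW1/US1/PS0)
  lvl1: tbl 0x2E, slot 14 ⇒ 0x2F007 (P1/RW1/US1/PS0)
  lvl2: tbl 0x2F, slot 10 ⇒ 0x33007 (P1/RW1/US1/PS0)
  → PA=0x332C9  (3 entries read)
#2 VA=0x541C0A2C9 (r,kernel):
  TLB hit vpn=0x541C0A → PA=0x332C9
#3 VA=0x182C0C4BF (w,user):
  lvl0: tbl 0x23, slot 6 ⇒ 0x37007 (P1/RW1/US1/PS0)
  lvl1: tbl 0x37, slot 22 ⇒ 0x38007 (P1/RW1/US1/PS0)
  lvl2: tbl 0x38, slot 12 ⇒ 0x39007 (P1/RW1/US1/PS0)
  → PA=0x394BF  (3 entries read)

Access #1 fault: NONE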